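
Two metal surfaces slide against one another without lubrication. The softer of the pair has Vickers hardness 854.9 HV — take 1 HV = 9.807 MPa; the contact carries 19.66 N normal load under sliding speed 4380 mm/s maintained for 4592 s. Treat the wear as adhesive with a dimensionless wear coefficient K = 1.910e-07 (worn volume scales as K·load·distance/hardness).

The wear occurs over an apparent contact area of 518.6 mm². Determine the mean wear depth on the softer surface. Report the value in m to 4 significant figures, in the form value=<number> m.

The intermediates are displayed rounded — the computation keeps full precision, and a single final rounding to 4 significant digits.
Sliding speed v = 4380 mm/s = 4.380 m/s. Path length L = v·t = 4.380 m/s × 4592 s = 2.011e+04 m.
Hardness H = 854.9 HV × 9.807 MPa/HV = 8384 MPa = 8.384e+09 Pa.
Contact area A = 518.6 mm² = 5.186e-04 m².
Collected in SI base units: W = 19.66 N, H = 8.384e+09 Pa, K = 1.910e-07.
Archard relation: V = K·W·L/H = 1.910e-07 · 19.66 · 2.011e+04 / 8.384e+09 = 9.008e-12 m³.
Average depth h = V/A = 9.008e-12 / 5.186e-04 = 1.737e-08 m.

value=1.737e-08 m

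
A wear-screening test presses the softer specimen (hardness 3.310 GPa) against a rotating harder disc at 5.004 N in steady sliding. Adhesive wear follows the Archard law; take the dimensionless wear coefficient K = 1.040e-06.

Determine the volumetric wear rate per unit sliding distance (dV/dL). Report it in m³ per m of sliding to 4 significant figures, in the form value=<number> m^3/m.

All arithmetic runs at full float precision. Intermediate values are printed rounded. Rounded once at the end, at 4 significant figures.
Hardness H = 3.310 GPa = 3.310e+09 Pa.
SI base units throughout: W = 5.004 N, H = 3.310e+09 Pa, K = 1.040e-06.
The wear rate dV/dL = K·W/H — distance-free: 1.040e-06 · 5.004 / 3.310e+09 = 1.572e-15 m³/m.

value=1.572e-15 m^3/m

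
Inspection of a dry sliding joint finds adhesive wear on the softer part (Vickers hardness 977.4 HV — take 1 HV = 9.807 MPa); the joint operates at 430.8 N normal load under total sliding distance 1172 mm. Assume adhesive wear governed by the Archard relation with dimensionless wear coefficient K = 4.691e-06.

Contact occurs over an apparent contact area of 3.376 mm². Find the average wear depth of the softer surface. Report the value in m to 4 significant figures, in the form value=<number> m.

value=7.319e-08 m

The computation carries full precision; the intermediates are shown rounded; a single final rounding, at 4 significant digits.
The distance L = 1172 mm = 1.172 m.
Hardness H = 977.4 HV × 9.807 MPa/HV = 9585 MPa = 9.585e+09 Pa.
Contact area A = 3.376 mm² = 3.376e-06 m².
Collected in SI base units: W = 430.8 N, H = 9.585e+09 Pa, K = 4.691e-06.
Archard relation: V = K·W·L/H = 4.691e-06 · 430.8 · 1.172 / 9.585e+09 = 2.471e-13 m³.
Depth h = V/A = 2.471e-13 / 3.376e-06 = 7.319e-08 m.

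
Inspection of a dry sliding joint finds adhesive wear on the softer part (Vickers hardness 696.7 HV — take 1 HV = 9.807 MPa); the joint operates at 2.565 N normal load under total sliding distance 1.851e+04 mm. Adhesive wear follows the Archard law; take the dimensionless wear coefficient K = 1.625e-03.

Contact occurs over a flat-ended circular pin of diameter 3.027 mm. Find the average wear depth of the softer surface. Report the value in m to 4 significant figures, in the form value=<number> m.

value=1.569e-06 m

All working math carries full precision, and shown intermediates are rounded, and rounded once at the end, at four significant figures.
Distance L = 1.851e+04 mm = 18.51 m.
Hardness H = 696.7 HV × 9.807 MPa/HV = 6833 MPa = 6.833e+09 Pa.
Pin diameter d = 3.027 mm = 0.003027 m. Contact area A = π·d²/4 = π·(0.003027 m)²/4 = 7.196e-06 m².
In SI base units, W = 2.565 N, H = 6.833e+09 Pa, K = 1.625e-03.
Volume removed: V = K·W·L/H = 1.625e-03 · 2.565 · 18.51 / 6.833e+09 = 1.129e-11 m³.
Depth h = V/A = 1.129e-11 / 7.196e-06 = 1.569e-06 m.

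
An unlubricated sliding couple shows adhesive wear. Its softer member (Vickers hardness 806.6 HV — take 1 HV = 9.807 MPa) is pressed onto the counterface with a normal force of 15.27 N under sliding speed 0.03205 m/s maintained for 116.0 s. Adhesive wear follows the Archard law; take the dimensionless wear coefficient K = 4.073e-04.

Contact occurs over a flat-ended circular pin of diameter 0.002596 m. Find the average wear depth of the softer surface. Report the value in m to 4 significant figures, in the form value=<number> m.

value=5.523e-07 m

All working math holds full precision. Intermediate values are printed rounded, and a lone final rounding to 4 significant figures.
Convert: Total distance L = v·t = 0.03205 m/s × 116.0 s = 3.718 m.
Convert: Hardness H = 806.6 HV × 9.807 MPa/HV = 7910 MPa = 7.910e+09 Pa.
Convert: Contact area A = π·d²/4 = π·(0.002596 m)²/4 = 5.293e-06 m².
Expressed in SI base units: W = 15.27 N, H = 7.910e+09 Pa, K = 4.073e-04.
Apply Archard: V = K·W·L/H = 4.073e-04 · 15.27 · 3.718 / 7.910e+09 = 2.923e-12 m³.
Wear depth h = V/A = 2.923e-12 / 5.293e-06 = 5.523e-07 m.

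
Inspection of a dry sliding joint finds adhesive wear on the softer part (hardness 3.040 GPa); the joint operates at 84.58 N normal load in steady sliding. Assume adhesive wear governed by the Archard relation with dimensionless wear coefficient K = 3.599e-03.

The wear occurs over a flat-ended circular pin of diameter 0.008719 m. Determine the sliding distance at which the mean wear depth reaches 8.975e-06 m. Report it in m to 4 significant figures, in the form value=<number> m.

value=5.352 m

Every step runs at exact precision, and displayed values are rounded; one final rounding to 4 significant figures.
Convert: Hardness H = 3.040 GPa = 3.040e+09 Pa.
Convert: Contact area A = π·d²/4 = π·(0.008719 m)²/4 = 5.971e-05 m².
In SI base units: W = 84.58 N, H = 3.040e+09 Pa, K = 3.599e-03.
At the depth limit, V_lim = h_lim·A = 8.975e-06 · 5.971e-05 = 5.359e-10 m³.
Sliding life L = V_lim·H/(K·W) = 5.359e-10 · 3.040e+09 / (3.599e-03 · 84.58) = 5.352 m.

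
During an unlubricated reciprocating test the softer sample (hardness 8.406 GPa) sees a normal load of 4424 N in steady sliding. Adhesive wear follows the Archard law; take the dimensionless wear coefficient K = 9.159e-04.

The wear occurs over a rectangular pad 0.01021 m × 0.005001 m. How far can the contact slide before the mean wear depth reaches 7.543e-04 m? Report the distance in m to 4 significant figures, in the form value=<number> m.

Quoted intermediates are rounded. All working math keeps full float precision — rounded just once, at four significant digits.
Convert: Hardness H = 8.406 GPa = 8.406e+09 Pa.
Convert: Contact area A = 0.01021 m × 0.005001 m = 5.106e-05 m².
Expressed in SI base units: W = 4424 N, H = 8.406e+09 Pa, K = 9.159e-04.
Limit volume V_lim = h_lim·A = 7.543e-04 · 5.106e-05 = 3.851e-08 m³.
So the life L = V_lim·H/(K·W) = 3.851e-08 · 8.406e+09 / (9.159e-04 · 4424) = 79.90 m.

value=79.90 m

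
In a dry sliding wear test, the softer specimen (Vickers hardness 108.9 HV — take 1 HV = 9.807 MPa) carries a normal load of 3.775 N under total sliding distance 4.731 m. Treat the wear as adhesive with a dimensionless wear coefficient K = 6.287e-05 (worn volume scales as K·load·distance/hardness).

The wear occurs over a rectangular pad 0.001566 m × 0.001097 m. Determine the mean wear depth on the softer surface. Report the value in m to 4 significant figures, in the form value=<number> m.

value=6.120e-07 m

Intermediates are shown rounded. All arithmetic carries full float precision. Rounded once at the end to four significant figures.
Hardness H = 108.9 HV × 9.807 MPa/HV = 1068 MPa = 1.068e+09 Pa.
Contact area A = 0.001566 m × 0.001097 m = 1.718e-06 m².
In SI base units: W = 3.775 N, H = 1.068e+09 Pa, K = 6.287e-05.
Worn volume V = K·W·L/H = 6.287e-05 · 3.775 · 4.731 / 1.068e+09 = 1.051e-12 m³.
Mean depth h = V/A = 1.051e-12 / 1.718e-06 = 6.120e-07 m.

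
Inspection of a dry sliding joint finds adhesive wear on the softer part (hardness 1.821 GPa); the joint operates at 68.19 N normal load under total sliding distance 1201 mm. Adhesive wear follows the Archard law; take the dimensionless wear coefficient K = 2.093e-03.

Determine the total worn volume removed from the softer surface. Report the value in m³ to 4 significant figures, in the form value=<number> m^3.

value=9.413e-11 m^3

The algebra maintains full precision, and intermediate values are printed rounded — a single final rounding, at four significant digits.
Convert: Path length L = 1201 mm = 1.201 m.
Convert: Hardness H = 1.821 GPa = 1.821e+09 Pa.
In SI base units: W = 68.19 N, H = 1.821e+09 Pa, K = 2.093e-03.
Archard relation: V = K·W·L/H = 2.093e-03 · 68.19 · 1.201 / 1.821e+09 = 9.413e-11 m³.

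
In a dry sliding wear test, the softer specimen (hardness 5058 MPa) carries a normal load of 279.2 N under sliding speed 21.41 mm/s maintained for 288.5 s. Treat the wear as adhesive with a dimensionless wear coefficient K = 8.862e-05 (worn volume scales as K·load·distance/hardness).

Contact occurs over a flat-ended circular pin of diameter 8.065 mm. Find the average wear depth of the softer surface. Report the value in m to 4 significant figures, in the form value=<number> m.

value=5.915e-07 m

The intermediates are displayed rounded, and all working math holds exact precision. Rounded just once, at four significant figures.
Sliding speed v = 21.41 mm/s = 0.02141 m/s. Distance covered L = v·t = 0.02141 m/s × 288.5 s = 6.177 m.
Hardness H = 5058 MPa = 5.058e+09 Pa.
Pin diameter d = 8.065 mm = 0.008065 m. Contact area A = π·d²/4 = π·(0.008065 m)²/4 = 5.109e-05 m².
SI base units throughout: W = 279.2 N, H = 5.058e+09 Pa, K = 8.862e-05.
The Archard volume V = K·W·L/H = 8.862e-05 · 279.2 · 6.177 / 5.058e+09 = 3.022e-11 m³.
Depth h = V/A = 3.022e-11 / 5.109e-05 = 5.915e-07 m.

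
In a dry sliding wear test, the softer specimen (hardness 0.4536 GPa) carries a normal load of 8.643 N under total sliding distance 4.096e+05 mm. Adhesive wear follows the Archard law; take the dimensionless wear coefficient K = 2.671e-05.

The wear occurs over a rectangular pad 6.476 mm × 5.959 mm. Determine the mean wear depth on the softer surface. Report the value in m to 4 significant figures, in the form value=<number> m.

value=5.402e-06 m

All working math holds full float precision; shown intermediates are rounded — a single final rounding: 4 significant figures.
Path length L = 4.096e+05 mm = 409.6 m.
Hardness H = 0.4536 GPa = 4.536e+08 Pa.
Pad sides 6.476 mm × 5.959 mm = 0.006476 m × 0.005959 m. Contact area A = 0.006476 m × 0.005959 m = 3.859e-05 m².
In SI base units: W = 8.643 N, H = 4.536e+08 Pa, K = 2.671e-05.
Apply Archard: V = K·W·L/H = 2.671e-05 · 8.643 · 409.6 / 4.536e+08 = 2.085e-10 m³.
Mean depth h = V/A = 2.085e-10 / 3.859e-05 = 5.402e-06 m.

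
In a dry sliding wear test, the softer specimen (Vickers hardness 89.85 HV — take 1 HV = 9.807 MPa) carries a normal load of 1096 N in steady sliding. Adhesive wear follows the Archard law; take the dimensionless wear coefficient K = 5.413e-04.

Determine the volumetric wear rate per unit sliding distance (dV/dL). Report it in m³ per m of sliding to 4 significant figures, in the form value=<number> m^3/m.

Every step carries full precision, and intermediates appear rounded — rounded just once to 4 significant digits.
Hardness H = 89.85 HV × 9.807 MPa/HV = 881.2 MPa = 8.812e+08 Pa.
Working in SI base units: W = 1096 N, H = 8.812e+08 Pa, K = 5.413e-04.
Wear rate dV/dL = K·W/H: 5.413e-04 · 1096 / 8.812e+08 = 6.733e-10 m³/m.

value=6.733e-10 m^3/m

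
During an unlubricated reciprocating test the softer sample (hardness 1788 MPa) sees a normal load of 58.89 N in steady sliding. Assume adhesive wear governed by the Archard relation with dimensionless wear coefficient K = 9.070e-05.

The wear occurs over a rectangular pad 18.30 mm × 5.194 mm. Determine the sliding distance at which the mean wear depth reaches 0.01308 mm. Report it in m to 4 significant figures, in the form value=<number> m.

value=416.2 m

Intermediate values are printed rounded, and every step runs at exact precision; rounded just once, at 4 significant figures.
Hardness H = 1788 MPa = 1.788e+09 Pa.
Pad sides 18.30 mm × 5.194 mm = 0.01830 m × 0.005194 m. Contact area A = 0.01830 m × 0.005194 m = 9.505e-05 m².
Depth limit h_lim = 0.01308 mm = 1.308e-05 m.
Collected in SI base units: W = 58.89 N, H = 1.788e+09 Pa, K = 9.070e-05.
Permissible volume V_lim = h_lim·A = 1.308e-05 · 9.505e-05 = 1.243e-09 m³.
Life L = V_lim·H/(K·W) = 1.243e-09 · 1.788e+09 / (9.070e-05 · 58.89) = 416.2 m.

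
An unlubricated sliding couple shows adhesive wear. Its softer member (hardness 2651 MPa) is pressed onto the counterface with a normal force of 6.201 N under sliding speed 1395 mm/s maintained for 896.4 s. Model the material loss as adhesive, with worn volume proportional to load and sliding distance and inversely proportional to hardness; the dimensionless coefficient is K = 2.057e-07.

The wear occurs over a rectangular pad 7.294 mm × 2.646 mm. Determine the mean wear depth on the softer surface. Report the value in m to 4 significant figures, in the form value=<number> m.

Intermediates are shown rounded; every step runs at full precision — a lone final rounding to 4 significant figures.
Convert: Sliding speed v = 1395 mm/s = 1.395 m/s. Distance L = v·t = 1.395 m/s × 896.4 s = 1250 m.
Convert: Hardness H = 2651 MPa = 2.651e+09 Pa.
Convert: Pad sides 7.294 mm × 2.646 mm = 0.007294 m × 0.002646 m. Contact area A = 0.007294 m × 0.002646 m = 1.930e-05 m².
Expressed in SI base units: W = 6.201 N, H = 2.651e+09 Pa, K = 2.057e-07.
Archard volume V = K·W·L/H = 2.057e-07 · 6.201 · 1250 / 2.651e+09 = 6.017e-13 m³.
Depth of wear h = V/A = 6.017e-13 / 1.930e-05 = 3.118e-08 m.

value=3.118e-08 m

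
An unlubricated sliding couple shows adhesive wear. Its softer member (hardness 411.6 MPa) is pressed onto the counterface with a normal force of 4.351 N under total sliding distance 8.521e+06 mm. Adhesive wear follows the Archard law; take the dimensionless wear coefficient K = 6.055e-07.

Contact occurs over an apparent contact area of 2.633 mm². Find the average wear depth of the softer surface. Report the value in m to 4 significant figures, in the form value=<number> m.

value=2.071e-05 m

Intermediates are displayed rounded — all working math maintains full precision, and one last rounding: four significant figures.
Convert: Sliding distance L = 8.521e+06 mm = 8521 m.
Convert: Hardness H = 411.6 MPa = 4.116e+08 Pa.
Convert: Contact area A = 2.633 mm² = 2.633e-06 m².
Collected in SI base units: W = 4.351 N, H = 4.116e+08 Pa, K = 6.055e-07.
Worn volume V = K·W·L/H = 6.055e-07 · 4.351 · 8521 / 4.116e+08 = 5.454e-11 m³.
Depth h = V/A = 5.454e-11 / 2.633e-06 = 2.071e-05 m.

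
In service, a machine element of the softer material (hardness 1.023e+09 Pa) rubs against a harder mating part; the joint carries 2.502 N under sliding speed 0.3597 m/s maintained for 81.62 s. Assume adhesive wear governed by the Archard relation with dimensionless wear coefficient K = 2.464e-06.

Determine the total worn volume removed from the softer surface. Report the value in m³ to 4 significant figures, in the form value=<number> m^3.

The intermediates are printed rounded — all working math holds full float precision — a lone final rounding: four significant figures.
Path length L = v·t = 0.3597 m/s × 81.62 s = 29.36 m.
Expressed in SI base units: W = 2.502 N, H = 1.023e+09 Pa, K = 2.464e-06.
Archard relation: V = K·W·L/H = 2.464e-06 · 2.502 · 29.36 / 1.023e+09 = 1.769e-13 m³.

value=1.769e-13 m^3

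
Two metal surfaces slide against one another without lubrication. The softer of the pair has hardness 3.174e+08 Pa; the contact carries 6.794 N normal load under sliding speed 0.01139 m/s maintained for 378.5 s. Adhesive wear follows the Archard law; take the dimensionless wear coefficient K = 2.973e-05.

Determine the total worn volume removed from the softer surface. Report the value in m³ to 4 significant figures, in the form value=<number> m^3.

Intermediates are displayed rounded; the algebra runs at full precision — a lone final rounding to four significant figures.
Convert: Sliding distance L = v·t = 0.01139 m/s × 378.5 s = 4.311 m.
Expressed in SI base units: W = 6.794 N, H = 3.174e+08 Pa, K = 2.973e-05.
Apply Archard: V = K·W·L/H = 2.973e-05 · 6.794 · 4.311 / 3.174e+08 = 2.743e-12 m³.

value=2.743e-12 m^3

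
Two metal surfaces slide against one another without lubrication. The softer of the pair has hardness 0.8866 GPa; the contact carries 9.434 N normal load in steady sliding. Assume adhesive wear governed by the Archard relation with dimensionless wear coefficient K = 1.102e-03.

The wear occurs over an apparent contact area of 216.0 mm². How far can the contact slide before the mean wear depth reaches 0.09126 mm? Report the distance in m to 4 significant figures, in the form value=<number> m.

Each operation runs at full precision. Intermediates are shown rounded; rounded just once, at 4 significant digits.
Hardness H = 0.8866 GPa = 8.866e+08 Pa.
Contact area A = 216.0 mm² = 2.160e-04 m².
Depth limit h_lim = 0.09126 mm = 9.126e-05 m.
Collected in SI base units: W = 9.434 N, H = 8.866e+08 Pa, K = 1.102e-03.
Permissible volume V_lim = h_lim·A = 9.126e-05 · 2.160e-04 = 1.971e-08 m³.
Thus life L = V_lim·H/(K·W) = 1.971e-08 · 8.866e+08 / (1.102e-03 · 9.434) = 1681 m.

value=1681 m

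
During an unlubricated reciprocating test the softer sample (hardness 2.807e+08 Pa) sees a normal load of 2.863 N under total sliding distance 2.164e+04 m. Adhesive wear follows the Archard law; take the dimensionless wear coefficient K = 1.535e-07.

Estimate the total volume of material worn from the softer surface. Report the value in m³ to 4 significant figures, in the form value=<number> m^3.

value=3.388e-11 m^3

The intermediates are printed rounded. All working math maintains full float precision; rounded once at the end, at four significant figures.
In SI base units, W = 2.863 N, H = 2.807e+08 Pa, K = 1.535e-07.
The Archard volume V = K·W·L/H = 1.535e-07 · 2.863 · 2.164e+04 / 2.807e+08 = 3.388e-11 m³.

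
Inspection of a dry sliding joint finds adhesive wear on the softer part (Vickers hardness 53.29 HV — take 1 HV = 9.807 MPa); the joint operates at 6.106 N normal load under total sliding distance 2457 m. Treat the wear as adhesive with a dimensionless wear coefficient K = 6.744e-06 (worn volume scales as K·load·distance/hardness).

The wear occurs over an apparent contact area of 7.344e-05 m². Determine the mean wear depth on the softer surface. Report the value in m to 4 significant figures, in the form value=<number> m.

Displayed values are rounded, and all arithmetic keeps full precision; rounded just once, at four significant figures.
Hardness H = 53.29 HV × 9.807 MPa/HV = 522.6 MPa = 5.226e+08 Pa.
Restated in SI base units: W = 6.106 N, H = 5.226e+08 Pa, K = 6.744e-06.
Wear volume V = K·W·L/H = 6.744e-06 · 6.106 · 2457 / 5.226e+08 = 1.936e-10 m³.
Wear depth h = V/A = 1.936e-10 / 7.344e-05 = 2.636e-06 m.

value=2.636e-06 m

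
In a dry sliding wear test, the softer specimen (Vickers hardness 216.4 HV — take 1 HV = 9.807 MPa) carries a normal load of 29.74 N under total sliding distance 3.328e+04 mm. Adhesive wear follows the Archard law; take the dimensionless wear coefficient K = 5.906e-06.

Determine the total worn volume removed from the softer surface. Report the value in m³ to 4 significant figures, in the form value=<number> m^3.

All working math carries full precision; intermediate values appear rounded. Rounded once at the end to 4 significant digits.
Distance L = 3.328e+04 mm = 33.28 m.
Hardness H = 216.4 HV × 9.807 MPa/HV = 2122 MPa = 2.122e+09 Pa.
SI base units throughout: W = 29.74 N, H = 2.122e+09 Pa, K = 5.906e-06.
Volume removed: V = K·W·L/H = 5.906e-06 · 29.74 · 33.28 / 2.122e+09 = 2.754e-12 m³.

value=2.754e-12 m^3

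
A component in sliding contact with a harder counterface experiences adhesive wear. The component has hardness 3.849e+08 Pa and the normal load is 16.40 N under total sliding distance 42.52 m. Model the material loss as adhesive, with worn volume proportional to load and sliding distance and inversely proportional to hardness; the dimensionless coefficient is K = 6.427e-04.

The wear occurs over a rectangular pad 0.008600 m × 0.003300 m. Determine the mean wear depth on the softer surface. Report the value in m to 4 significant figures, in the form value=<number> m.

value=4.103e-05 m

Intermediate values are printed rounded — the algebra carries full precision. Rounded just once: four significant figures.
Convert: Contact area A = 0.008600 m × 0.003300 m = 2.838e-05 m².
In SI base units: W = 16.40 N, H = 3.849e+08 Pa, K = 6.427e-04.
Worn volume V = K·W·L/H = 6.427e-04 · 16.40 · 42.52 / 3.849e+08 = 1.164e-09 m³.
Mean wear depth h = V/A = 1.164e-09 / 2.838e-05 = 4.103e-05 m.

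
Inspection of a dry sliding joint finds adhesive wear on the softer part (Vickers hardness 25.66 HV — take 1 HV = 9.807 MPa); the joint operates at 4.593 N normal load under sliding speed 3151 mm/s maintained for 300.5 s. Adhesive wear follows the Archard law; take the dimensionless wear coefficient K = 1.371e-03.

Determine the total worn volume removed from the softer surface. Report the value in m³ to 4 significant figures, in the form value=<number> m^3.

Each operation keeps full float precision. Intermediates are printed rounded, and rounded just once: four significant digits.
Convert: Sliding speed v = 3151 mm/s = 3.151 m/s. Distance L = v·t = 3.151 m/s × 300.5 s = 946.9 m.
Convert: Hardness H = 25.66 HV × 9.807 MPa/HV = 251.6 MPa = 2.516e+08 Pa.
Restated in SI base units: W = 4.593 N, H = 2.516e+08 Pa, K = 1.371e-03.
Volume removed: V = K·W·L/H = 1.371e-03 · 4.593 · 946.9 / 2.516e+08 = 2.369e-08 m³.

value=2.369e-08 m^3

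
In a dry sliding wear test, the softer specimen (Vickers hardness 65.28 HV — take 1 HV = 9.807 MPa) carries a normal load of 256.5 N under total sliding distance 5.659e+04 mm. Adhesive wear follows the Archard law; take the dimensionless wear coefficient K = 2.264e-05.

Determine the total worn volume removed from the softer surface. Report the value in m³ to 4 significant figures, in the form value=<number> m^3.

value=5.133e-10 m^3

All working math holds exact precision — the intermediates are displayed rounded — a lone final rounding: 4 significant digits.
Convert: Distance covered L = 5.659e+04 mm = 56.59 m.
Convert: Hardness H = 65.28 HV × 9.807 MPa/HV = 640.2 MPa = 6.402e+08 Pa.
As SI base values: W = 256.5 N, H = 6.402e+08 Pa, K = 2.264e-05.
Archard relation: V = K·W·L/H = 2.264e-05 · 256.5 · 56.59 / 6.402e+08 = 5.133e-10 m³.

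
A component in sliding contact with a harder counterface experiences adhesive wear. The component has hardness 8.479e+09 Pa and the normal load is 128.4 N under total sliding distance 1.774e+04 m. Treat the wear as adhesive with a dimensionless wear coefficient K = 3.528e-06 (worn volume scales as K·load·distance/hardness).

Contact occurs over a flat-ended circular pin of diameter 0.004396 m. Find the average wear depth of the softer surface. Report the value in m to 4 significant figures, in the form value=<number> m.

value=6.244e-05 m

Intermediates appear rounded, and the algebra holds exact precision. Rounded just once: four significant digits.
Contact area A = π·d²/4 = π·(0.004396 m)²/4 = 1.518e-05 m².
In SI base units, W = 128.4 N, H = 8.479e+09 Pa, K = 3.528e-06.
Worn volume V = K·W·L/H = 3.528e-06 · 128.4 · 1.774e+04 / 8.479e+09 = 9.478e-10 m³.
Depth h = V/A = 9.478e-10 / 1.518e-05 = 6.244e-05 m.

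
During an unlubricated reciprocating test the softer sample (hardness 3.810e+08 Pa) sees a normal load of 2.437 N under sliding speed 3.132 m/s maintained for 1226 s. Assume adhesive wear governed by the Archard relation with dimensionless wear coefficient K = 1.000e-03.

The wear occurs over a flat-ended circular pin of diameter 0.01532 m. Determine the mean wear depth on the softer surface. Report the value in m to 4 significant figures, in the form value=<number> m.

All working math maintains full precision. Printed values are rounded. Rounded just once: four significant figures.
Sliding distance L = v·t = 3.132 m/s × 1226 s = 3840 m.
Contact area A = π·d²/4 = π·(0.01532 m)²/4 = 1.843e-04 m².
Collected in SI base units: W = 2.437 N, H = 3.810e+08 Pa, K = 1.000e-03.
Wear volume V = K·W·L/H = 1.000e-03 · 2.437 · 3840 / 3.810e+08 = 2.456e-08 m³.
Mean wear depth h = V/A = 2.456e-08 / 1.843e-04 = 1.332e-04 m.

value=1.332e-04 m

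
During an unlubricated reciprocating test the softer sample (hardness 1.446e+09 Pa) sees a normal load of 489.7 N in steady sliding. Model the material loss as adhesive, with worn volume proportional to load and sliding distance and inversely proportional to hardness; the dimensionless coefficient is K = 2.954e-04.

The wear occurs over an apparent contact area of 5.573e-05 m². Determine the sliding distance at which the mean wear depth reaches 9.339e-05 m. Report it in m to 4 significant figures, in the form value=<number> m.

value=52.03 m

Quoted intermediates are rounded. The computation runs at full float precision, and rounded once at the end, at four significant figures.
Restated in SI base units: W = 489.7 N, H = 1.446e+09 Pa, K = 2.954e-04.
Volume at the limit: V_lim = h_lim·A = 9.339e-05 · 5.573e-05 = 5.205e-09 m³.
Sliding life L = V_lim·H/(K·W) = 5.205e-09 · 1.446e+09 / (2.954e-04 · 489.7) = 52.03 m.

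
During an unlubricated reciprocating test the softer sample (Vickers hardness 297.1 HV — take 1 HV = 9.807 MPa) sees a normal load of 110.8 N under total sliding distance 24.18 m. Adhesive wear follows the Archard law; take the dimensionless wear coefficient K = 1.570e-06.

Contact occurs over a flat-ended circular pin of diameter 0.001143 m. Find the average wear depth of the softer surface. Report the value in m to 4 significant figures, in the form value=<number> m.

Each operation holds full float precision; intermediate values are shown rounded — rounded once at the end: four significant digits.
Hardness H = 297.1 HV × 9.807 MPa/HV = 2914 MPa = 2.914e+09 Pa.
Contact area A = π·d²/4 = π·(0.001143 m)²/4 = 1.026e-06 m².
Collected in SI base units: W = 110.8 N, H = 2.914e+09 Pa, K = 1.570e-06.
Archard relation: V = K·W·L/H = 1.570e-06 · 110.8 · 24.18 / 2.914e+09 = 1.444e-12 m³.
Depth of wear h = V/A = 1.444e-12 / 1.026e-06 = 1.407e-06 m.

value=1.407e-06 m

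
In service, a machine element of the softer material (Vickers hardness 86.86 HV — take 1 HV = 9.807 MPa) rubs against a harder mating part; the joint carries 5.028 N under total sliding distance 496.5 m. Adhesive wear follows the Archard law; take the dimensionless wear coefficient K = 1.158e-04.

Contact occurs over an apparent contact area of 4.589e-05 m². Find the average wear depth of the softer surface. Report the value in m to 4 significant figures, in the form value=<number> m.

All arithmetic holds full precision. Intermediates are printed rounded — rounded once at the end, at 4 significant figures.
Convert: Hardness H = 86.86 HV × 9.807 MPa/HV = 851.8 MPa = 8.518e+08 Pa.
Restated in SI base units: W = 5.028 N, H = 8.518e+08 Pa, K = 1.158e-04.
Worn volume V = K·W·L/H = 1.158e-04 · 5.028 · 496.5 / 8.518e+08 = 3.394e-10 m³.
Depth h = V/A = 3.394e-10 / 4.589e-05 = 7.395e-06 m.

value=7.395e-06 m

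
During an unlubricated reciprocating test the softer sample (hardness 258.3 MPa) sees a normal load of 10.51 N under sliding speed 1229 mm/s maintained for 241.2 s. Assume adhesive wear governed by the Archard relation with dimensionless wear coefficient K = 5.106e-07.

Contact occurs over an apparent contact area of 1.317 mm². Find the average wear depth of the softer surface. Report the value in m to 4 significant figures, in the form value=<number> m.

Intermediates are shown rounded — the computation maintains exact precision, and rounded once at the end, at 4 significant figures.
Sliding speed v = 1229 mm/s = 1.229 m/s. Path length L = v·t = 1.229 m/s × 241.2 s = 296.4 m.
Hardness H = 258.3 MPa = 2.583e+08 Pa.
Contact area A = 1.317 mm² = 1.317e-06 m².
In SI base units, W = 10.51 N, H = 2.583e+08 Pa, K = 5.106e-07.
Archard relation: V = K·W·L/H = 5.106e-07 · 10.51 · 296.4 / 2.583e+08 = 6.159e-12 m³.
Mean depth h = V/A = 6.159e-12 / 1.317e-06 = 4.676e-06 m.

value=4.676e-06 m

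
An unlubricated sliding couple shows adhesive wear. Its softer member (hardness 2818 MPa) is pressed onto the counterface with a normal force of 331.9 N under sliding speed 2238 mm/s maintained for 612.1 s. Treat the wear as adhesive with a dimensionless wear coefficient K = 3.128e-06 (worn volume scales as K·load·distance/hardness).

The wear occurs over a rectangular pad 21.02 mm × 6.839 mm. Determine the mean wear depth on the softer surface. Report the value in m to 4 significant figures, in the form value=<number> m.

The intermediates are shown rounded, and all arithmetic carries exact precision. Rounded once at the end, at 4 significant figures.
Sliding speed v = 2238 mm/s = 2.238 m/s. Distance L = v·t = 2.238 m/s × 612.1 s = 1370 m.
Hardness H = 2818 MPa = 2.818e+09 Pa.
Pad sides 21.02 mm × 6.839 mm = 0.02102 m × 0.006839 m. Contact area A = 0.02102 m × 0.006839 m = 1.438e-04 m².
SI base units throughout: W = 331.9 N, H = 2.818e+09 Pa, K = 3.128e-06.
The Archard volume V = K·W·L/H = 3.128e-06 · 331.9 · 1370 / 2.818e+09 = 5.047e-10 m³.
Average depth h = V/A = 5.047e-10 / 1.438e-04 = 3.511e-06 m.

value=3.511e-06 m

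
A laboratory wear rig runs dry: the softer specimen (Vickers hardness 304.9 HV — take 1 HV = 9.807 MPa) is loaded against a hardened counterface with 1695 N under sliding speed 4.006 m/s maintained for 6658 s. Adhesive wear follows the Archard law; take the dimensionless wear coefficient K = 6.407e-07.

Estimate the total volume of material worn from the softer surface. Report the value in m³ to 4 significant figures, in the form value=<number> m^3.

value=9.687e-09 m^3

The intermediates appear rounded — every step carries full float precision, and one final rounding to four significant digits.
Path length L = v·t = 4.006 m/s × 6658 s = 2.667e+04 m.
Hardness H = 304.9 HV × 9.807 MPa/HV = 2990 MPa = 2.990e+09 Pa.
Restated in SI base units: W = 1695 N, H = 2.990e+09 Pa, K = 6.407e-07.
Archard volume V = K·W·L/H = 6.407e-07 · 1695 · 2.667e+04 / 2.990e+09 = 9.687e-09 m³.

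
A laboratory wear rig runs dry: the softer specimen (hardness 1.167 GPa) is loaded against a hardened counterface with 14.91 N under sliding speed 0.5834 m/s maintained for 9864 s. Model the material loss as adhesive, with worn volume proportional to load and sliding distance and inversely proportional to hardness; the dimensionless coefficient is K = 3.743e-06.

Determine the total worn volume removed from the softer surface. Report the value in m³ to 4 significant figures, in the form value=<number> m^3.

value=2.752e-10 m^3

The computation holds full float precision, and intermediate values are printed rounded. Rounded just once, at 4 significant digits.
Path length L = v·t = 0.5834 m/s × 9864 s = 5755 m.
Hardness H = 1.167 GPa = 1.167e+09 Pa.
As SI base values: W = 14.91 N, H = 1.167e+09 Pa, K = 3.743e-06.
The Archard volume V = K·W·L/H = 3.743e-06 · 14.91 · 5755 / 1.167e+09 = 2.752e-10 m³.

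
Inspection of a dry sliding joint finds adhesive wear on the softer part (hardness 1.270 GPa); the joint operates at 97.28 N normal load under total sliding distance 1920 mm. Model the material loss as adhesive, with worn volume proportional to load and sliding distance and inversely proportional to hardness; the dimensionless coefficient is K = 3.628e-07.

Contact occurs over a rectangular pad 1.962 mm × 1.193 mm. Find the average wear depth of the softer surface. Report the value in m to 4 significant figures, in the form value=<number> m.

The computation holds exact precision. Intermediates are printed rounded. Rounded just once to four significant figures.
Path length L = 1920 mm = 1.920 m.
Hardness H = 1.270 GPa = 1.270e+09 Pa.
Pad sides 1.962 mm × 1.193 mm = 0.001962 m × 0.001193 m. Contact area A = 0.001962 m × 0.001193 m = 2.341e-06 m².
Expressed in SI base units: W = 97.28 N, H = 1.270e+09 Pa, K = 3.628e-07.
Apply Archard: V = K·W·L/H = 3.628e-07 · 97.28 · 1.920 / 1.270e+09 = 5.336e-14 m³.
Mean wear depth h = V/A = 5.336e-14 / 2.341e-06 = 2.280e-08 m.

value=2.280e-08 m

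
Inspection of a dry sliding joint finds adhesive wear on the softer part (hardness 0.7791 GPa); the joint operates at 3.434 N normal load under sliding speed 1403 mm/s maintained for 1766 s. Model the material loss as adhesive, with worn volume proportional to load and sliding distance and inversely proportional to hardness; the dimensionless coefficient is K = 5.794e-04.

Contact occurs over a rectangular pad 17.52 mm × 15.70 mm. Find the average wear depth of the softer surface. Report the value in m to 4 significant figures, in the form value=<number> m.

The intermediates are printed rounded — every step runs at exact precision — rounded just once: 4 significant digits.
Convert: Sliding speed v = 1403 mm/s = 1.403 m/s. Path length L = v·t = 1.403 m/s × 1766 s = 2478 m.
Convert: Hardness H = 0.7791 GPa = 7.791e+08 Pa.
Convert: Pad sides 17.52 mm × 15.70 mm = 0.01752 m × 0.01570 m. Contact area A = 0.01752 m × 0.01570 m = 2.751e-04 m².
Restated in SI base units: W = 3.434 N, H = 7.791e+08 Pa, K = 5.794e-04.
Archard relation: V = K·W·L/H = 5.794e-04 · 3.434 · 2478 / 7.791e+08 = 6.328e-09 m³.
Mean depth h = V/A = 6.328e-09 / 2.751e-04 = 2.300e-05 m.

value=2.300e-05 m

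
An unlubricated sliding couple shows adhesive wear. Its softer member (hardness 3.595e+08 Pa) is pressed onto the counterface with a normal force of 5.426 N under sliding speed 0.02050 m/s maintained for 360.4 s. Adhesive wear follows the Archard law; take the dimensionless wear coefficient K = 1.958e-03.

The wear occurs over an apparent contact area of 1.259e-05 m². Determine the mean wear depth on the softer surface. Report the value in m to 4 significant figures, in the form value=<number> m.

value=1.734e-05 m

Intermediates appear rounded — every step holds full precision — one last rounding, at 4 significant digits.
Convert: Total distance L = v·t = 0.02050 m/s × 360.4 s = 7.388 m.
Working in SI base units: W = 5.426 N, H = 3.595e+08 Pa, K = 1.958e-03.
Archard volume V = K·W·L/H = 1.958e-03 · 5.426 · 7.388 / 3.595e+08 = 2.183e-10 m³.
Depth of wear h = V/A = 2.183e-10 / 1.259e-05 = 1.734e-05 m.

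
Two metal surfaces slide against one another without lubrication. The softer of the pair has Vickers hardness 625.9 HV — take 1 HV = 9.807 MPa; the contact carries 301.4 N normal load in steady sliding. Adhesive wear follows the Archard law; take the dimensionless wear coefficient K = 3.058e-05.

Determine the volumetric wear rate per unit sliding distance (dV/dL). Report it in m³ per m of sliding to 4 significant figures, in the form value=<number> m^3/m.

value=1.502e-12 m^3/m

All arithmetic holds exact precision. The intermediates appear rounded; rounded once at the end to 4 significant figures.
Hardness H = 625.9 HV × 9.807 MPa/HV = 6138 MPa = 6.138e+09 Pa.
In SI base units, W = 301.4 N, H = 6.138e+09 Pa, K = 3.058e-05.
Volumetric rate dV/dL = K·W/H (independent of L): 3.058e-05 · 301.4 / 6.138e+09 = 1.502e-12 m³/m.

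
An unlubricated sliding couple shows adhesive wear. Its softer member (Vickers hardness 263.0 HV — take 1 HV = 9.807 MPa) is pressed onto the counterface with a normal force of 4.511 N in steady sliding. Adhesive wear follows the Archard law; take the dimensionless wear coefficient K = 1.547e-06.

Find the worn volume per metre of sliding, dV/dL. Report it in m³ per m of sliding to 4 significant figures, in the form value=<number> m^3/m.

value=2.706e-15 m^3/m

The computation runs at full float precision — intermediate values are displayed rounded, and one final rounding to four significant figures.
Convert: Hardness H = 263.0 HV × 9.807 MPa/HV = 2579 MPa = 2.579e+09 Pa.
Working in SI base units: W = 4.511 N, H = 2.579e+09 Pa, K = 1.547e-06.
The wear rate dV/dL = K·W/H, so: 1.547e-06 · 4.511 / 2.579e+09 = 2.706e-15 m³/m.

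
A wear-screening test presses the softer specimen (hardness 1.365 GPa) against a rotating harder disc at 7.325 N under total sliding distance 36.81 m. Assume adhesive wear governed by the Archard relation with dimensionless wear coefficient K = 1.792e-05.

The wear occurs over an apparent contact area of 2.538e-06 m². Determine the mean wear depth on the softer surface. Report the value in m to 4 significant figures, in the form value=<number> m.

Each operation keeps exact precision. The intermediates are printed rounded; one last rounding, at 4 significant figures.
Hardness H = 1.365 GPa = 1.365e+09 Pa.
In SI base units, W = 7.325 N, H = 1.365e+09 Pa, K = 1.792e-05.
Apply Archard: V = K·W·L/H = 1.792e-05 · 7.325 · 36.81 / 1.365e+09 = 3.540e-12 m³.
Mean depth h = V/A = 3.540e-12 / 2.538e-06 = 1.395e-06 m.

value=1.395e-06 m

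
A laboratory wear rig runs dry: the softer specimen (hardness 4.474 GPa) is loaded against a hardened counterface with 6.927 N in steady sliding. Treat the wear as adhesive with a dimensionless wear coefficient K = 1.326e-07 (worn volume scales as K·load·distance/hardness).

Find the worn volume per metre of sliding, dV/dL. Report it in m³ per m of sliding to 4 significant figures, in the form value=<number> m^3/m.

The intermediates are printed rounded — the computation maintains full float precision. Rounded once at the end to 4 significant digits.
Hardness H = 4.474 GPa = 4.474e+09 Pa.
Working in SI base units: W = 6.927 N, H = 4.474e+09 Pa, K = 1.326e-07.
Wear rate dV/dL = K·W/H (no L dependence): 1.326e-07 · 6.927 / 4.474e+09 = 2.053e-16 m³/m.

value=2.053e-16 m^3/m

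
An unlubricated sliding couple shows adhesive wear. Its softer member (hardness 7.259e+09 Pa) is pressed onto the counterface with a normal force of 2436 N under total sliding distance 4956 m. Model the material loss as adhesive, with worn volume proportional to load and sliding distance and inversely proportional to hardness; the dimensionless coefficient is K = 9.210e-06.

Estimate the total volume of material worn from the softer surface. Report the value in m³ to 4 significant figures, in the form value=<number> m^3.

value=1.532e-08 m^3

Shown intermediates are rounded. All working math keeps exact precision, and one final rounding to 4 significant figures.
Collected in SI base units: W = 2436 N, H = 7.259e+09 Pa, K = 9.210e-06.
By Archard's law, V = K·W·L/H = 9.210e-06 · 2436 · 4956 / 7.259e+09 = 1.532e-08 m³.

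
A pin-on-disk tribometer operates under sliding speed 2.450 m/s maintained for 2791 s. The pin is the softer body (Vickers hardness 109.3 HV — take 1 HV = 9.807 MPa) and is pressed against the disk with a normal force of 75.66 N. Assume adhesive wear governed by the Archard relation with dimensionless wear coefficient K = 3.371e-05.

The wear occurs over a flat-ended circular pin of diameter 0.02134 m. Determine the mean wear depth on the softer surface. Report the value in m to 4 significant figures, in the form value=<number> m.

Displayed values are rounded; the algebra holds exact precision, and a lone final rounding to four significant digits.
The distance L = v·t = 2.450 m/s × 2791 s = 6838 m.
Hardness H = 109.3 HV × 9.807 MPa/HV = 1072 MPa = 1.072e+09 Pa.
Contact area A = π·d²/4 = π·(0.02134 m)²/4 = 3.577e-04 m².
As SI base values: W = 75.66 N, H = 1.072e+09 Pa, K = 3.371e-05.
Volume removed: V = K·W·L/H = 3.371e-05 · 75.66 · 6838 / 1.072e+09 = 1.627e-08 m³.
Depth of wear h = V/A = 1.627e-08 / 3.577e-04 = 4.549e-05 m.

value=4.549e-05 m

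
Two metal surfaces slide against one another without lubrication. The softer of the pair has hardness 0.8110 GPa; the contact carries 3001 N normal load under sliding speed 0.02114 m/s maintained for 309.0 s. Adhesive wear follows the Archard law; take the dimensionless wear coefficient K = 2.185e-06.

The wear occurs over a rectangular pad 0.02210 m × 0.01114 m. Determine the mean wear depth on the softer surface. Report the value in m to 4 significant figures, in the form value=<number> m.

Intermediates are printed rounded, and every step carries exact precision, and a single final rounding, at 4 significant figures.
Sliding distance L = v·t = 0.02114 m/s × 309.0 s = 6.532 m.
Hardness H = 0.8110 GPa = 8.110e+08 Pa.
Contact area A = 0.02210 m × 0.01114 m = 2.462e-04 m².
Restated in SI base units: W = 3001 N, H = 8.110e+08 Pa, K = 2.185e-06.
Archard relation: V = K·W·L/H = 2.185e-06 · 3001 · 6.532 / 8.110e+08 = 5.282e-11 m³.
Depth h = V/A = 5.282e-11 / 2.462e-04 = 2.145e-07 m.

value=2.145e-07 m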